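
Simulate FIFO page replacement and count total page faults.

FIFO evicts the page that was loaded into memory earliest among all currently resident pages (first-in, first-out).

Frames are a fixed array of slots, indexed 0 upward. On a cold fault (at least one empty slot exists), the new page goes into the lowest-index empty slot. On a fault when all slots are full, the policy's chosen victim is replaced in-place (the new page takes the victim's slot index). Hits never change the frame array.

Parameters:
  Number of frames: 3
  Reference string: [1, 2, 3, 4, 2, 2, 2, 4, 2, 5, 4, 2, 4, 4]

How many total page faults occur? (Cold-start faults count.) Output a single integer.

Step 0: ref 1 → FAULT, frames=[1,-,-]
Step 1: ref 2 → FAULT, frames=[1,2,-]
Step 2: ref 3 → FAULT, frames=[1,2,3]
Step 3: ref 4 → FAULT (evict 1), frames=[4,2,3]
Step 4: ref 2 → HIT, frames=[4,2,3]
Step 5: ref 2 → HIT, frames=[4,2,3]
Step 6: ref 2 → HIT, frames=[4,2,3]
Step 7: ref 4 → HIT, frames=[4,2,3]
Step 8: ref 2 → HIT, frames=[4,2,3]
Step 9: ref 5 → FAULT (evict 2), frames=[4,5,3]
Step 10: ref 4 → HIT, frames=[4,5,3]
Step 11: ref 2 → FAULT (evict 3), frames=[4,5,2]
Step 12: ref 4 → HIT, frames=[4,5,2]
Step 13: ref 4 → HIT, frames=[4,5,2]
Total faults: 6

Answer: 6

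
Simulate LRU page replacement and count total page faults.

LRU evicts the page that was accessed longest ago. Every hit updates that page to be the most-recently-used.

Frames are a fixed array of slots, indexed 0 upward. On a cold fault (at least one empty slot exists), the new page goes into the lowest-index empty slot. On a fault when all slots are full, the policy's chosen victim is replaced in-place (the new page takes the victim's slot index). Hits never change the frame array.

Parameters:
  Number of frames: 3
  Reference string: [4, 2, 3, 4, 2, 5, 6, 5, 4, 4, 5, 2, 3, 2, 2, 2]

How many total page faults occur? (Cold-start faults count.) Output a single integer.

Step 0: ref 4 → FAULT, frames=[4,-,-]
Step 1: ref 2 → FAULT, frames=[4,2,-]
Step 2: ref 3 → FAULT, frames=[4,2,3]
Step 3: ref 4 → HIT, frames=[4,2,3]
Step 4: ref 2 → HIT, frames=[4,2,3]
Step 5: ref 5 → FAULT (evict 3), frames=[4,2,5]
Step 6: ref 6 → FAULT (evict 4), frames=[6,2,5]
Step 7: ref 5 → HIT, frames=[6,2,5]
Step 8: ref 4 → FAULT (evict 2), frames=[6,4,5]
Step 9: ref 4 → HIT, frames=[6,4,5]
Step 10: ref 5 → HIT, frames=[6,4,5]
Step 11: ref 2 → FAULT (evict 6), frames=[2,4,5]
Step 12: ref 3 → FAULT (evict 4), frames=[2,3,5]
Step 13: ref 2 → HIT, frames=[2,3,5]
Step 14: ref 2 → HIT, frames=[2,3,5]
Step 15: ref 2 → HIT, frames=[2,3,5]
Total faults: 8

Answer: 8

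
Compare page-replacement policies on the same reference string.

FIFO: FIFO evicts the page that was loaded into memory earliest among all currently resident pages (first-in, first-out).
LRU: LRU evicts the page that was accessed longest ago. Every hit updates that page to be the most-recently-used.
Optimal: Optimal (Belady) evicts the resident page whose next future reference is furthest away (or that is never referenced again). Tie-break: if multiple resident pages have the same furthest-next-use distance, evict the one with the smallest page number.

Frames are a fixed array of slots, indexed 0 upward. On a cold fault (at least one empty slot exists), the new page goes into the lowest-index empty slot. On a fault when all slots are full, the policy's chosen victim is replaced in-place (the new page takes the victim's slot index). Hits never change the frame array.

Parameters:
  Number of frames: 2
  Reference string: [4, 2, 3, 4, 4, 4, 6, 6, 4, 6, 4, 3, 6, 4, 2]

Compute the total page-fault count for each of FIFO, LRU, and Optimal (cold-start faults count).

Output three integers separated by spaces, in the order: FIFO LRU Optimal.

--- FIFO ---
  step 0: ref 4 -> FAULT, frames=[4,-] (faults so far: 1)
  step 1: ref 2 -> FAULT, frames=[4,2] (faults so far: 2)
  step 2: ref 3 -> FAULT, evict 4, frames=[3,2] (faults so far: 3)
  step 3: ref 4 -> FAULT, evict 2, frames=[3,4] (faults so far: 4)
  step 4: ref 4 -> HIT, frames=[3,4] (faults so far: 4)
  step 5: ref 4 -> HIT, frames=[3,4] (faults so far: 4)
  step 6: ref 6 -> FAULT, evict 3, frames=[6,4] (faults so far: 5)
  step 7: ref 6 -> HIT, frames=[6,4] (faults so far: 5)
  step 8: ref 4 -> HIT, frames=[6,4] (faults so far: 5)
  step 9: ref 6 -> HIT, frames=[6,4] (faults so far: 5)
  step 10: ref 4 -> HIT, frames=[6,4] (faults so far: 5)
  step 11: ref 3 -> FAULT, evict 4, frames=[6,3] (faults so far: 6)
  step 12: ref 6 -> HIT, frames=[6,3] (faults so far: 6)
  step 13: ref 4 -> FAULT, evict 6, frames=[4,3] (faults so far: 7)
  step 14: ref 2 -> FAULT, evict 3, frames=[4,2] (faults so far: 8)
  FIFO total faults: 8
--- LRU ---
  step 0: ref 4 -> FAULT, frames=[4,-] (faults so far: 1)
  step 1: ref 2 -> FAULT, frames=[4,2] (faults so far: 2)
  step 2: ref 3 -> FAULT, evict 4, frames=[3,2] (faults so far: 3)
  step 3: ref 4 -> FAULT, evict 2, frames=[3,4] (faults so far: 4)
  step 4: ref 4 -> HIT, frames=[3,4] (faults so far: 4)
  step 5: ref 4 -> HIT, frames=[3,4] (faults so far: 4)
  step 6: ref 6 -> FAULT, evict 3, frames=[6,4] (faults so far: 5)
  step 7: ref 6 -> HIT, frames=[6,4] (faults so far: 5)
  step 8: ref 4 -> HIT, frames=[6,4] (faults so far: 5)
  step 9: ref 6 -> HIT, frames=[6,4] (faults so far: 5)
  step 10: ref 4 -> HIT, frames=[6,4] (faults so far: 5)
  step 11: ref 3 -> FAULT, evict 6, frames=[3,4] (faults so far: 6)
  step 12: ref 6 -> FAULT, evict 4, frames=[3,6] (faults so far: 7)
  step 13: ref 4 -> FAULT, evict 3, frames=[4,6] (faults so far: 8)
  step 14: ref 2 -> FAULT, evict 6, frames=[4,2] (faults so far: 9)
  LRU total faults: 9
--- Optimal ---
  step 0: ref 4 -> FAULT, frames=[4,-] (faults so far: 1)
  step 1: ref 2 -> FAULT, frames=[4,2] (faults so far: 2)
  step 2: ref 3 -> FAULT, evict 2, frames=[4,3] (faults so far: 3)
  step 3: ref 4 -> HIT, frames=[4,3] (faults so far: 3)
  step 4: ref 4 -> HIT, frames=[4,3] (faults so far: 3)
  step 5: ref 4 -> HIT, frames=[4,3] (faults so far: 3)
  step 6: ref 6 -> FAULT, evict 3, frames=[4,6] (faults so far: 4)
  step 7: ref 6 -> HIT, frames=[4,6] (faults so far: 4)
  step 8: ref 4 -> HIT, frames=[4,6] (faults so far: 4)
  step 9: ref 6 -> HIT, frames=[4,6] (faults so far: 4)
  step 10: ref 4 -> HIT, frames=[4,6] (faults so far: 4)
  step 11: ref 3 -> FAULT, evict 4, frames=[3,6] (faults so far: 5)
  step 12: ref 6 -> HIT, frames=[3,6] (faults so far: 5)
  step 13: ref 4 -> FAULT, evict 3, frames=[4,6] (faults so far: 6)
  step 14: ref 2 -> FAULT, evict 4, frames=[2,6] (faults so far: 7)
  Optimal total faults: 7

Answer: 8 9 7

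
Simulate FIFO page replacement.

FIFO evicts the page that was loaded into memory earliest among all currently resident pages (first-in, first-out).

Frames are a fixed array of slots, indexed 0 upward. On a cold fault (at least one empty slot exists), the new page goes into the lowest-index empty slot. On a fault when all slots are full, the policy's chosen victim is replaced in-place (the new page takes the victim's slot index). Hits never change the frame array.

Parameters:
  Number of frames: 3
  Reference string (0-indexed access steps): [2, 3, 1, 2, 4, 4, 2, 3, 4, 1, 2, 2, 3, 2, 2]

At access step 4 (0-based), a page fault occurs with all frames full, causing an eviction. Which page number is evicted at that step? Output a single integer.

Step 0: ref 2 -> FAULT, frames=[2,-,-]
Step 1: ref 3 -> FAULT, frames=[2,3,-]
Step 2: ref 1 -> FAULT, frames=[2,3,1]
Step 3: ref 2 -> HIT, frames=[2,3,1]
Step 4: ref 4 -> FAULT, evict 2, frames=[4,3,1]
At step 4: evicted page 2

Answer: 2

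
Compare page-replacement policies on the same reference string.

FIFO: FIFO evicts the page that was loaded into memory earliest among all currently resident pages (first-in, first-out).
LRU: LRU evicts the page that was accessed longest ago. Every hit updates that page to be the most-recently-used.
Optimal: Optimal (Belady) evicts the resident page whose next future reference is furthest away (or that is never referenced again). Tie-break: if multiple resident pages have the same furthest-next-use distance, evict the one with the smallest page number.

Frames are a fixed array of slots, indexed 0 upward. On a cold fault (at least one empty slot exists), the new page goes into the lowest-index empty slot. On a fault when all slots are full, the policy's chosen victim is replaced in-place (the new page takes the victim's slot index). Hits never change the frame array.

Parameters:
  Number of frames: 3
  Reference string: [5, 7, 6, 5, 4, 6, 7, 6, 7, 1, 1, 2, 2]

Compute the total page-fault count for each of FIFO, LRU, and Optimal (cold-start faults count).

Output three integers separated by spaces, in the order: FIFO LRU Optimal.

--- FIFO ---
  step 0: ref 5 -> FAULT, frames=[5,-,-] (faults so far: 1)
  step 1: ref 7 -> FAULT, frames=[5,7,-] (faults so far: 2)
  step 2: ref 6 -> FAULT, frames=[5,7,6] (faults so far: 3)
  step 3: ref 5 -> HIT, frames=[5,7,6] (faults so far: 3)
  step 4: ref 4 -> FAULT, evict 5, frames=[4,7,6] (faults so far: 4)
  step 5: ref 6 -> HIT, frames=[4,7,6] (faults so far: 4)
  step 6: ref 7 -> HIT, frames=[4,7,6] (faults so far: 4)
  step 7: ref 6 -> HIT, frames=[4,7,6] (faults so far: 4)
  step 8: ref 7 -> HIT, frames=[4,7,6] (faults so far: 4)
  step 9: ref 1 -> FAULT, evict 7, frames=[4,1,6] (faults so far: 5)
  step 10: ref 1 -> HIT, frames=[4,1,6] (faults so far: 5)
  step 11: ref 2 -> FAULT, evict 6, frames=[4,1,2] (faults so far: 6)
  step 12: ref 2 -> HIT, frames=[4,1,2] (faults so far: 6)
  FIFO total faults: 6
--- LRU ---
  step 0: ref 5 -> FAULT, frames=[5,-,-] (faults so far: 1)
  step 1: ref 7 -> FAULT, frames=[5,7,-] (faults so far: 2)
  step 2: ref 6 -> FAULT, frames=[5,7,6] (faults so far: 3)
  step 3: ref 5 -> HIT, frames=[5,7,6] (faults so far: 3)
  step 4: ref 4 -> FAULT, evict 7, frames=[5,4,6] (faults so far: 4)
  step 5: ref 6 -> HIT, frames=[5,4,6] (faults so far: 4)
  step 6: ref 7 -> FAULT, evict 5, frames=[7,4,6] (faults so far: 5)
  step 7: ref 6 -> HIT, frames=[7,4,6] (faults so far: 5)
  step 8: ref 7 -> HIT, frames=[7,4,6] (faults so far: 5)
  step 9: ref 1 -> FAULT, evict 4, frames=[7,1,6] (faults so far: 6)
  step 10: ref 1 -> HIT, frames=[7,1,6] (faults so far: 6)
  step 11: ref 2 -> FAULT, evict 6, frames=[7,1,2] (faults so far: 7)
  step 12: ref 2 -> HIT, frames=[7,1,2] (faults so far: 7)
  LRU total faults: 7
--- Optimal ---
  step 0: ref 5 -> FAULT, frames=[5,-,-] (faults so far: 1)
  step 1: ref 7 -> FAULT, frames=[5,7,-] (faults so far: 2)
  step 2: ref 6 -> FAULT, frames=[5,7,6] (faults so far: 3)
  step 3: ref 5 -> HIT, frames=[5,7,6] (faults so far: 3)
  step 4: ref 4 -> FAULT, evict 5, frames=[4,7,6] (faults so far: 4)
  step 5: ref 6 -> HIT, frames=[4,7,6] (faults so far: 4)
  step 6: ref 7 -> HIT, frames=[4,7,6] (faults so far: 4)
  step 7: ref 6 -> HIT, frames=[4,7,6] (faults so far: 4)
  step 8: ref 7 -> HIT, frames=[4,7,6] (faults so far: 4)
  step 9: ref 1 -> FAULT, evict 4, frames=[1,7,6] (faults so far: 5)
  step 10: ref 1 -> HIT, frames=[1,7,6] (faults so far: 5)
  step 11: ref 2 -> FAULT, evict 1, frames=[2,7,6] (faults so far: 6)
  step 12: ref 2 -> HIT, frames=[2,7,6] (faults so far: 6)
  Optimal total faults: 6

Answer: 6 7 6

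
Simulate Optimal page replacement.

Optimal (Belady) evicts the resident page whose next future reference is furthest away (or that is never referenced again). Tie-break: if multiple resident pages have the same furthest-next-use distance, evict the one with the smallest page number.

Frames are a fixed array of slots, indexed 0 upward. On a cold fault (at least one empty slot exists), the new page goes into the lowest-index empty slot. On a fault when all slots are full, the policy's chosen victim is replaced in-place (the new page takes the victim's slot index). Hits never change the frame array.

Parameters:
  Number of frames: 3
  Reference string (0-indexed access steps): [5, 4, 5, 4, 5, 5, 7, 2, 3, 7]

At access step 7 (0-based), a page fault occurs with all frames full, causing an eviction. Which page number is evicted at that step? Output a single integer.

Step 0: ref 5 -> FAULT, frames=[5,-,-]
Step 1: ref 4 -> FAULT, frames=[5,4,-]
Step 2: ref 5 -> HIT, frames=[5,4,-]
Step 3: ref 4 -> HIT, frames=[5,4,-]
Step 4: ref 5 -> HIT, frames=[5,4,-]
Step 5: ref 5 -> HIT, frames=[5,4,-]
Step 6: ref 7 -> FAULT, frames=[5,4,7]
Step 7: ref 2 -> FAULT, evict 4, frames=[5,2,7]
At step 7: evicted page 4

Answer: 4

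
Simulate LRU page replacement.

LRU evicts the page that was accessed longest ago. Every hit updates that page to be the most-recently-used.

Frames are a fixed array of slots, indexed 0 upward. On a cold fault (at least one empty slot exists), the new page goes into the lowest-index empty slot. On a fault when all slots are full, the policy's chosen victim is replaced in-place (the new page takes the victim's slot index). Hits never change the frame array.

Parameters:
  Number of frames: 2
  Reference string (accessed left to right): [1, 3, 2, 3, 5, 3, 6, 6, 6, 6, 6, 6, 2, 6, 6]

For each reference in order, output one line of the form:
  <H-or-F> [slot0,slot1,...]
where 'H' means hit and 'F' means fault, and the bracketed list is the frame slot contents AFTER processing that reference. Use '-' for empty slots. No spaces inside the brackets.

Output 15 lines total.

F [1,-]
F [1,3]
F [2,3]
H [2,3]
F [5,3]
H [5,3]
F [6,3]
H [6,3]
H [6,3]
H [6,3]
H [6,3]
H [6,3]
F [6,2]
H [6,2]
H [6,2]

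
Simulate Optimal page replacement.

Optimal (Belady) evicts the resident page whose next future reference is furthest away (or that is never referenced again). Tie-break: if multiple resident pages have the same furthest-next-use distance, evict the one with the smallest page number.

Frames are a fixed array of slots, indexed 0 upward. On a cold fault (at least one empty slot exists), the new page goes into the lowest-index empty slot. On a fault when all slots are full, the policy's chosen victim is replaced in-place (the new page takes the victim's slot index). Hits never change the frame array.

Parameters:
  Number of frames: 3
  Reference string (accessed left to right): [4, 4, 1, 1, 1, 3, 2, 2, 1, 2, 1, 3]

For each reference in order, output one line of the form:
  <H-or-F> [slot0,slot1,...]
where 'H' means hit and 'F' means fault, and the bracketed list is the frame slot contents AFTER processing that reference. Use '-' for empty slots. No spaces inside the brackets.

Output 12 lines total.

F [4,-,-]
H [4,-,-]
F [4,1,-]
H [4,1,-]
H [4,1,-]
F [4,1,3]
F [2,1,3]
H [2,1,3]
H [2,1,3]
H [2,1,3]
H [2,1,3]
H [2,1,3]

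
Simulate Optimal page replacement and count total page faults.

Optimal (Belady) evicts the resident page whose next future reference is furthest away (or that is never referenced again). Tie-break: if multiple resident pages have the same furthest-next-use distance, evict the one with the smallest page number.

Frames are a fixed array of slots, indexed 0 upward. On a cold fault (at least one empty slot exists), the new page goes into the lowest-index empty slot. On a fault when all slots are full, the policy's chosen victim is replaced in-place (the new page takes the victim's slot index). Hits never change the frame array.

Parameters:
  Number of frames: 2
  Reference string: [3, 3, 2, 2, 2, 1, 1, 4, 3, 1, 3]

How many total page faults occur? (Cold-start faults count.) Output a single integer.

Step 0: ref 3 → FAULT, frames=[3,-]
Step 1: ref 3 → HIT, frames=[3,-]
Step 2: ref 2 → FAULT, frames=[3,2]
Step 3: ref 2 → HIT, frames=[3,2]
Step 4: ref 2 → HIT, frames=[3,2]
Step 5: ref 1 → FAULT (evict 2), frames=[3,1]
Step 6: ref 1 → HIT, frames=[3,1]
Step 7: ref 4 → FAULT (evict 1), frames=[3,4]
Step 8: ref 3 → HIT, frames=[3,4]
Step 9: ref 1 → FAULT (evict 4), frames=[3,1]
Step 10: ref 3 → HIT, frames=[3,1]
Total faults: 5

Answer: 5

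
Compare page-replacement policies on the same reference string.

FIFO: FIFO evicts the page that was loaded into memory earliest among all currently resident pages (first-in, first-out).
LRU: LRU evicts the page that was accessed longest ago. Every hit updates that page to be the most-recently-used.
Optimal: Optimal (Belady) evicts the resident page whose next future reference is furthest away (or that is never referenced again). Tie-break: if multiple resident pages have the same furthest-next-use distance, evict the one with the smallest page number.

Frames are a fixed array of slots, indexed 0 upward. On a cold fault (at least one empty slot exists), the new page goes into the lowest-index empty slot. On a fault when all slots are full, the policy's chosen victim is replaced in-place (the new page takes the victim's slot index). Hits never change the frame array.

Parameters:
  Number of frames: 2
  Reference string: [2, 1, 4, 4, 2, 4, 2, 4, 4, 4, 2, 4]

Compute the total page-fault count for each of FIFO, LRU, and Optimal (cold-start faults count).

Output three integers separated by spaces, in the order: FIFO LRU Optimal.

--- FIFO ---
  step 0: ref 2 -> FAULT, frames=[2,-] (faults so far: 1)
  step 1: ref 1 -> FAULT, frames=[2,1] (faults so far: 2)
  step 2: ref 4 -> FAULT, evict 2, frames=[4,1] (faults so far: 3)
  step 3: ref 4 -> HIT, frames=[4,1] (faults so far: 3)
  step 4: ref 2 -> FAULT, evict 1, frames=[4,2] (faults so far: 4)
  step 5: ref 4 -> HIT, frames=[4,2] (faults so far: 4)
  step 6: ref 2 -> HIT, frames=[4,2] (faults so far: 4)
  step 7: ref 4 -> HIT, frames=[4,2] (faults so far: 4)
  step 8: ref 4 -> HIT, frames=[4,2] (faults so far: 4)
  step 9: ref 4 -> HIT, frames=[4,2] (faults so far: 4)
  step 10: ref 2 -> HIT, frames=[4,2] (faults so far: 4)
  step 11: ref 4 -> HIT, frames=[4,2] (faults so far: 4)
  FIFO total faults: 4
--- LRU ---
  step 0: ref 2 -> FAULT, frames=[2,-] (faults so far: 1)
  step 1: ref 1 -> FAULT, frames=[2,1] (faults so far: 2)
  step 2: ref 4 -> FAULT, evict 2, frames=[4,1] (faults so far: 3)
  step 3: ref 4 -> HIT, frames=[4,1] (faults so far: 3)
  step 4: ref 2 -> FAULT, evict 1, frames=[4,2] (faults so far: 4)
  step 5: ref 4 -> HIT, frames=[4,2] (faults so far: 4)
  step 6: ref 2 -> HIT, frames=[4,2] (faults so far: 4)
  step 7: ref 4 -> HIT, frames=[4,2] (faults so far: 4)
  step 8: ref 4 -> HIT, frames=[4,2] (faults so far: 4)
  step 9: ref 4 -> HIT, frames=[4,2] (faults so far: 4)
  step 10: ref 2 -> HIT, frames=[4,2] (faults so far: 4)
  step 11: ref 4 -> HIT, frames=[4,2] (faults so far: 4)
  LRU total faults: 4
--- Optimal ---
  step 0: ref 2 -> FAULT, frames=[2,-] (faults so far: 1)
  step 1: ref 1 -> FAULT, frames=[2,1] (faults so far: 2)
  step 2: ref 4 -> FAULT, evict 1, frames=[2,4] (faults so far: 3)
  step 3: ref 4 -> HIT, frames=[2,4] (faults so far: 3)
  step 4: ref 2 -> HIT, frames=[2,4] (faults so far: 3)
  step 5: ref 4 -> HIT, frames=[2,4] (faults so far: 3)
  step 6: ref 2 -> HIT, frames=[2,4] (faults so far: 3)
  step 7: ref 4 -> HIT, frames=[2,4] (faults so far: 3)
  step 8: ref 4 -> HIT, frames=[2,4] (faults so far: 3)
  step 9: ref 4 -> HIT, frames=[2,4] (faults so far: 3)
  step 10: ref 2 -> HIT, frames=[2,4] (faults so far: 3)
  step 11: ref 4 -> HIT, frames=[2,4] (faults so far: 3)
  Optimal total faults: 3

Answer: 4 4 3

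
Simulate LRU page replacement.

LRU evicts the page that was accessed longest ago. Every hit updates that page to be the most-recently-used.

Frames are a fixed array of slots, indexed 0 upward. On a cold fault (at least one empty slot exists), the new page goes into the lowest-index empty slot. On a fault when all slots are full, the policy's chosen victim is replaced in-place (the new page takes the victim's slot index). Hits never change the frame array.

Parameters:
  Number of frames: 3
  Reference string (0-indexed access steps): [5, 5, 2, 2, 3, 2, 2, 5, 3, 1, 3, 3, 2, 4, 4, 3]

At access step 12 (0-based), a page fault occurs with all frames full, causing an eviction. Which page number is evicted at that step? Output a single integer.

Step 0: ref 5 -> FAULT, frames=[5,-,-]
Step 1: ref 5 -> HIT, frames=[5,-,-]
Step 2: ref 2 -> FAULT, frames=[5,2,-]
Step 3: ref 2 -> HIT, frames=[5,2,-]
Step 4: ref 3 -> FAULT, frames=[5,2,3]
Step 5: ref 2 -> HIT, frames=[5,2,3]
Step 6: ref 2 -> HIT, frames=[5,2,3]
Step 7: ref 5 -> HIT, frames=[5,2,3]
Step 8: ref 3 -> HIT, frames=[5,2,3]
Step 9: ref 1 -> FAULT, evict 2, frames=[5,1,3]
Step 10: ref 3 -> HIT, frames=[5,1,3]
Step 11: ref 3 -> HIT, frames=[5,1,3]
Step 12: ref 2 -> FAULT, evict 5, frames=[2,1,3]
At step 12: evicted page 5

Answer: 5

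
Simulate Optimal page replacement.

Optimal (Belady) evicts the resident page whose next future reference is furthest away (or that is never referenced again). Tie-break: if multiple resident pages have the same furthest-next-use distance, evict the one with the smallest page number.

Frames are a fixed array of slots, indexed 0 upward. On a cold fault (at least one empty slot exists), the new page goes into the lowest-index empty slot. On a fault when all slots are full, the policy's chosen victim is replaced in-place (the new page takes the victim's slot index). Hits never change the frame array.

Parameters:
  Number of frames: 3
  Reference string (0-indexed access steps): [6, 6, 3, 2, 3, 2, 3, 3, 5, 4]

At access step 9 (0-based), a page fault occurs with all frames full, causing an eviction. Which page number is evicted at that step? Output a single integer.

Step 0: ref 6 -> FAULT, frames=[6,-,-]
Step 1: ref 6 -> HIT, frames=[6,-,-]
Step 2: ref 3 -> FAULT, frames=[6,3,-]
Step 3: ref 2 -> FAULT, frames=[6,3,2]
Step 4: ref 3 -> HIT, frames=[6,3,2]
Step 5: ref 2 -> HIT, frames=[6,3,2]
Step 6: ref 3 -> HIT, frames=[6,3,2]
Step 7: ref 3 -> HIT, frames=[6,3,2]
Step 8: ref 5 -> FAULT, evict 2, frames=[6,3,5]
Step 9: ref 4 -> FAULT, evict 3, frames=[6,4,5]
At step 9: evicted page 3

Answer: 3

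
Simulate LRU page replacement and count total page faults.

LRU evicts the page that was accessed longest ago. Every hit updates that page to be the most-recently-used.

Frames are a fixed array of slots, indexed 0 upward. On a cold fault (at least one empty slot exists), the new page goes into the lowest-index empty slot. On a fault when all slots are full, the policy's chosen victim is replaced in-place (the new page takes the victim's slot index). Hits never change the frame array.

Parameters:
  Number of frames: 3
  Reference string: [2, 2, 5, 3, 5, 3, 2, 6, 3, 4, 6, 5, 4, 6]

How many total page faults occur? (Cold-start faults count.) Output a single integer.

Step 0: ref 2 → FAULT, frames=[2,-,-]
Step 1: ref 2 → HIT, frames=[2,-,-]
Step 2: ref 5 → FAULT, frames=[2,5,-]
Step 3: ref 3 → FAULT, frames=[2,5,3]
Step 4: ref 5 → HIT, frames=[2,5,3]
Step 5: ref 3 → HIT, frames=[2,5,3]
Step 6: ref 2 → HIT, frames=[2,5,3]
Step 7: ref 6 → FAULT (evict 5), frames=[2,6,3]
Step 8: ref 3 → HIT, frames=[2,6,3]
Step 9: ref 4 → FAULT (evict 2), frames=[4,6,3]
Step 10: ref 6 → HIT, frames=[4,6,3]
Step 11: ref 5 → FAULT (evict 3), frames=[4,6,5]
Step 12: ref 4 → HIT, frames=[4,6,5]
Step 13: ref 6 → HIT, frames=[4,6,5]
Total faults: 6

Answer: 6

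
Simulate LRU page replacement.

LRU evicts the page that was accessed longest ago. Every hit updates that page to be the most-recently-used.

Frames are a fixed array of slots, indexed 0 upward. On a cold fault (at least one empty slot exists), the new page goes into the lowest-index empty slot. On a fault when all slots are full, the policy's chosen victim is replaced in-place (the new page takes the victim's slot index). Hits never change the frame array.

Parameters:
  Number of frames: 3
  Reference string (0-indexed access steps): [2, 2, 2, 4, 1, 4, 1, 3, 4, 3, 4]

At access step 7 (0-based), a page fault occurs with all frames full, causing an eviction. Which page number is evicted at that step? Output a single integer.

Answer: 2

Derivation:
Step 0: ref 2 -> FAULT, frames=[2,-,-]
Step 1: ref 2 -> HIT, frames=[2,-,-]
Step 2: ref 2 -> HIT, frames=[2,-,-]
Step 3: ref 4 -> FAULT, frames=[2,4,-]
Step 4: ref 1 -> FAULT, frames=[2,4,1]
Step 5: ref 4 -> HIT, frames=[2,4,1]
Step 6: ref 1 -> HIT, frames=[2,4,1]
Step 7: ref 3 -> FAULT, evict 2, frames=[3,4,1]
At step 7: evicted page 2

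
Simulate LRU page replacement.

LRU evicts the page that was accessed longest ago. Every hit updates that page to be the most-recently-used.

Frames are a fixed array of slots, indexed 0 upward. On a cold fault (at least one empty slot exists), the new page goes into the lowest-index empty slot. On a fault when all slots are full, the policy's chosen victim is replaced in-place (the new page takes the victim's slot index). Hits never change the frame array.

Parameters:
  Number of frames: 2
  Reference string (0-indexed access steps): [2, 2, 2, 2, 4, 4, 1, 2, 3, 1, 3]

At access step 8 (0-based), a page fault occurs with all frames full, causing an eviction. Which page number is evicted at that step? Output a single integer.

Step 0: ref 2 -> FAULT, frames=[2,-]
Step 1: ref 2 -> HIT, frames=[2,-]
Step 2: ref 2 -> HIT, frames=[2,-]
Step 3: ref 2 -> HIT, frames=[2,-]
Step 4: ref 4 -> FAULT, frames=[2,4]
Step 5: ref 4 -> HIT, frames=[2,4]
Step 6: ref 1 -> FAULT, evict 2, frames=[1,4]
Step 7: ref 2 -> FAULT, evict 4, frames=[1,2]
Step 8: ref 3 -> FAULT, evict 1, frames=[3,2]
At step 8: evicted page 1

Answer: 1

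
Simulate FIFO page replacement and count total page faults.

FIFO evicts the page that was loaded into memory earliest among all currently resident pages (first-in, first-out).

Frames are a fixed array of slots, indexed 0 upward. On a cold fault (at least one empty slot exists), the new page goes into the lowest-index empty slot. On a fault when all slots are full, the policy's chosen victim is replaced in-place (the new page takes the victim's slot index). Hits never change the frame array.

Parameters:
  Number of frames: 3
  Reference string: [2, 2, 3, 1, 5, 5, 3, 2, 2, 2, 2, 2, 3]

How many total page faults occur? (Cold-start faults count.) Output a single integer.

Answer: 6

Derivation:
Step 0: ref 2 → FAULT, frames=[2,-,-]
Step 1: ref 2 → HIT, frames=[2,-,-]
Step 2: ref 3 → FAULT, frames=[2,3,-]
Step 3: ref 1 → FAULT, frames=[2,3,1]
Step 4: ref 5 → FAULT (evict 2), frames=[5,3,1]
Step 5: ref 5 → HIT, frames=[5,3,1]
Step 6: ref 3 → HIT, frames=[5,3,1]
Step 7: ref 2 → FAULT (evict 3), frames=[5,2,1]
Step 8: ref 2 → HIT, frames=[5,2,1]
Step 9: ref 2 → HIT, frames=[5,2,1]
Step 10: ref 2 → HIT, frames=[5,2,1]
Step 11: ref 2 → HIT, frames=[5,2,1]
Step 12: ref 3 → FAULT (evict 1), frames=[5,2,3]
Total faults: 6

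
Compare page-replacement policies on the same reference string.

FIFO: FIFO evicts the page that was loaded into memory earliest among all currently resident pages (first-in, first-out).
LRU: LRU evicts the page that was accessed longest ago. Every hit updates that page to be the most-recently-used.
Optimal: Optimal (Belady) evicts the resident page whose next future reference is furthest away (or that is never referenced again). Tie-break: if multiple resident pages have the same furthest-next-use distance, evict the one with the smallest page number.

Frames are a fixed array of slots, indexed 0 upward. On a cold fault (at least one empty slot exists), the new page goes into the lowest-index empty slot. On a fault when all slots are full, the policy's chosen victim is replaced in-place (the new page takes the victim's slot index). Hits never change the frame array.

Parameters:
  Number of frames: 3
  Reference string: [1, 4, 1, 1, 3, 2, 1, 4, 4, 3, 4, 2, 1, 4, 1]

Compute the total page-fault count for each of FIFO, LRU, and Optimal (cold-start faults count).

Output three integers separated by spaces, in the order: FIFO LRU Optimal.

--- FIFO ---
  step 0: ref 1 -> FAULT, frames=[1,-,-] (faults so far: 1)
  step 1: ref 4 -> FAULT, frames=[1,4,-] (faults so far: 2)
  step 2: ref 1 -> HIT, frames=[1,4,-] (faults so far: 2)
  step 3: ref 1 -> HIT, frames=[1,4,-] (faults so far: 2)
  step 4: ref 3 -> FAULT, frames=[1,4,3] (faults so far: 3)
  step 5: ref 2 -> FAULT, evict 1, frames=[2,4,3] (faults so far: 4)
  step 6: ref 1 -> FAULT, evict 4, frames=[2,1,3] (faults so far: 5)
  step 7: ref 4 -> FAULT, evict 3, frames=[2,1,4] (faults so far: 6)
  step 8: ref 4 -> HIT, frames=[2,1,4] (faults so far: 6)
  step 9: ref 3 -> FAULT, evict 2, frames=[3,1,4] (faults so far: 7)
  step 10: ref 4 -> HIT, frames=[3,1,4] (faults so far: 7)
  step 11: ref 2 -> FAULT, evict 1, frames=[3,2,4] (faults so far: 8)
  step 12: ref 1 -> FAULT, evict 4, frames=[3,2,1] (faults so far: 9)
  step 13: ref 4 -> FAULT, evict 3, frames=[4,2,1] (faults so far: 10)
  step 14: ref 1 -> HIT, frames=[4,2,1] (faults so far: 10)
  FIFO total faults: 10
--- LRU ---
  step 0: ref 1 -> FAULT, frames=[1,-,-] (faults so far: 1)
  step 1: ref 4 -> FAULT, frames=[1,4,-] (faults so far: 2)
  step 2: ref 1 -> HIT, frames=[1,4,-] (faults so far: 2)
  step 3: ref 1 -> HIT, frames=[1,4,-] (faults so far: 2)
  step 4: ref 3 -> FAULT, frames=[1,4,3] (faults so far: 3)
  step 5: ref 2 -> FAULT, evict 4, frames=[1,2,3] (faults so far: 4)
  step 6: ref 1 -> HIT, frames=[1,2,3] (faults so far: 4)
  step 7: ref 4 -> FAULT, evict 3, frames=[1,2,4] (faults so far: 5)
  step 8: ref 4 -> HIT, frames=[1,2,4] (faults so far: 5)
  step 9: ref 3 -> FAULT, evict 2, frames=[1,3,4] (faults so far: 6)
  step 10: ref 4 -> HIT, frames=[1,3,4] (faults so far: 6)
  step 11: ref 2 -> FAULT, evict 1, frames=[2,3,4] (faults so far: 7)
  step 12: ref 1 -> FAULT, evict 3, frames=[2,1,4] (faults so far: 8)
  step 13: ref 4 -> HIT, frames=[2,1,4] (faults so far: 8)
  step 14: ref 1 -> HIT, frames=[2,1,4] (faults so far: 8)
  LRU total faults: 8
--- Optimal ---
  step 0: ref 1 -> FAULT, frames=[1,-,-] (faults so far: 1)
  step 1: ref 4 -> FAULT, frames=[1,4,-] (faults so far: 2)
  step 2: ref 1 -> HIT, frames=[1,4,-] (faults so far: 2)
  step 3: ref 1 -> HIT, frames=[1,4,-] (faults so far: 2)
  step 4: ref 3 -> FAULT, frames=[1,4,3] (faults so far: 3)
  step 5: ref 2 -> FAULT, evict 3, frames=[1,4,2] (faults so far: 4)
  step 6: ref 1 -> HIT, frames=[1,4,2] (faults so far: 4)
  step 7: ref 4 -> HIT, frames=[1,4,2] (faults so far: 4)
  step 8: ref 4 -> HIT, frames=[1,4,2] (faults so far: 4)
  step 9: ref 3 -> FAULT, evict 1, frames=[3,4,2] (faults so far: 5)
  step 10: ref 4 -> HIT, frames=[3,4,2] (faults so far: 5)
  step 11: ref 2 -> HIT, frames=[3,4,2] (faults so far: 5)
  step 12: ref 1 -> FAULT, evict 2, frames=[3,4,1] (faults so far: 6)
  step 13: ref 4 -> HIT, frames=[3,4,1] (faults so far: 6)
  step 14: ref 1 -> HIT, frames=[3,4,1] (faults so far: 6)
  Optimal total faults: 6

Answer: 10 8 6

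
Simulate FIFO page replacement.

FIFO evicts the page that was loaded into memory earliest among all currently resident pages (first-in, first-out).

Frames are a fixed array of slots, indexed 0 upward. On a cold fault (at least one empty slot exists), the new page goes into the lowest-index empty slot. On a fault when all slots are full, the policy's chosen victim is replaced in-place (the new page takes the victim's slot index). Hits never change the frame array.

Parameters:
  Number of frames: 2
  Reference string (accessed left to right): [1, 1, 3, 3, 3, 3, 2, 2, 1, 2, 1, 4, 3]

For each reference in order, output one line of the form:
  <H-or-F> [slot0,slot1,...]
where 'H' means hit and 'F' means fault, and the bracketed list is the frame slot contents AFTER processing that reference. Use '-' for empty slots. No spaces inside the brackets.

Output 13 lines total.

F [1,-]
H [1,-]
F [1,3]
H [1,3]
H [1,3]
H [1,3]
F [2,3]
H [2,3]
F [2,1]
H [2,1]
H [2,1]
F [4,1]
F [4,3]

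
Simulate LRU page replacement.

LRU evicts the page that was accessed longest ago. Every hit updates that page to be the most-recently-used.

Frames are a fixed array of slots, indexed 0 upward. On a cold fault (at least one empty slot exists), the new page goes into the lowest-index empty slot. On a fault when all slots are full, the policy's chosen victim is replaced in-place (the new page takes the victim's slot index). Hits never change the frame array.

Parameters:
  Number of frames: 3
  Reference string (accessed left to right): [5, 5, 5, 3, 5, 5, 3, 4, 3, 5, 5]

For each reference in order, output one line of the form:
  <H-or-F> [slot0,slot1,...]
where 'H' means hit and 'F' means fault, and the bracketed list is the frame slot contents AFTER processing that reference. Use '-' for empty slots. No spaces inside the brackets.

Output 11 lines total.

F [5,-,-]
H [5,-,-]
H [5,-,-]
F [5,3,-]
H [5,3,-]
H [5,3,-]
H [5,3,-]
F [5,3,4]
H [5,3,4]
H [5,3,4]
H [5,3,4]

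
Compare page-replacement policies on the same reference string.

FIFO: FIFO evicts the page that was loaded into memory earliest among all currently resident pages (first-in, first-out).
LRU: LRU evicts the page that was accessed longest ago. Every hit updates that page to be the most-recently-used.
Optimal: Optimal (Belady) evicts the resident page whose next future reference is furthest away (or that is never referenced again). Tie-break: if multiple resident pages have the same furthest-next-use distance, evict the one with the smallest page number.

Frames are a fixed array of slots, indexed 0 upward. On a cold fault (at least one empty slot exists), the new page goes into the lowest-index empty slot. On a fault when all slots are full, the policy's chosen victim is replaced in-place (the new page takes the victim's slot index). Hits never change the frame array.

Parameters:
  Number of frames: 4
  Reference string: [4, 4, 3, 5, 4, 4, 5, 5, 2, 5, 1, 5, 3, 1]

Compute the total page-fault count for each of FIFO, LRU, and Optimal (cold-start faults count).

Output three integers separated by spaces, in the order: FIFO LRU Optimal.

Answer: 5 6 5

Derivation:
--- FIFO ---
  step 0: ref 4 -> FAULT, frames=[4,-,-,-] (faults so far: 1)
  step 1: ref 4 -> HIT, frames=[4,-,-,-] (faults so far: 1)
  step 2: ref 3 -> FAULT, frames=[4,3,-,-] (faults so far: 2)
  step 3: ref 5 -> FAULT, frames=[4,3,5,-] (faults so far: 3)
  step 4: ref 4 -> HIT, frames=[4,3,5,-] (faults so far: 3)
  step 5: ref 4 -> HIT, frames=[4,3,5,-] (faults so far: 3)
  step 6: ref 5 -> HIT, frames=[4,3,5,-] (faults so far: 3)
  step 7: ref 5 -> HIT, frames=[4,3,5,-] (faults so far: 3)
  step 8: ref 2 -> FAULT, frames=[4,3,5,2] (faults so far: 4)
  step 9: ref 5 -> HIT, frames=[4,3,5,2] (faults so far: 4)
  step 10: ref 1 -> FAULT, evict 4, frames=[1,3,5,2] (faults so far: 5)
  step 11: ref 5 -> HIT, frames=[1,3,5,2] (faults so far: 5)
  step 12: ref 3 -> HIT, frames=[1,3,5,2] (faults so far: 5)
  step 13: ref 1 -> HIT, frames=[1,3,5,2] (faults so far: 5)
  FIFO total faults: 5
--- LRU ---
  step 0: ref 4 -> FAULT, frames=[4,-,-,-] (faults so far: 1)
  step 1: ref 4 -> HIT, frames=[4,-,-,-] (faults so far: 1)
  step 2: ref 3 -> FAULT, frames=[4,3,-,-] (faults so far: 2)
  step 3: ref 5 -> FAULT, frames=[4,3,5,-] (faults so far: 3)
  step 4: ref 4 -> HIT, frames=[4,3,5,-] (faults so far: 3)
  step 5: ref 4 -> HIT, frames=[4,3,5,-] (faults so far: 3)
  step 6: ref 5 -> HIT, frames=[4,3,5,-] (faults so far: 3)
  step 7: ref 5 -> HIT, frames=[4,3,5,-] (faults so far: 3)
  step 8: ref 2 -> FAULT, frames=[4,3,5,2] (faults so far: 4)
  step 9: ref 5 -> HIT, frames=[4,3,5,2] (faults so far: 4)
  step 10: ref 1 -> FAULT, evict 3, frames=[4,1,5,2] (faults so far: 5)
  step 11: ref 5 -> HIT, frames=[4,1,5,2] (faults so far: 5)
  step 12: ref 3 -> FAULT, evict 4, frames=[3,1,5,2] (faults so far: 6)
  step 13: ref 1 -> HIT, frames=[3,1,5,2] (faults so far: 6)
  LRU total faults: 6
--- Optimal ---
  step 0: ref 4 -> FAULT, frames=[4,-,-,-] (faults so far: 1)
  step 1: ref 4 -> HIT, frames=[4,-,-,-] (faults so far: 1)
  step 2: ref 3 -> FAULT, frames=[4,3,-,-] (faults so far: 2)
  step 3: ref 5 -> FAULT, frames=[4,3,5,-] (faults so far: 3)
  step 4: ref 4 -> HIT, frames=[4,3,5,-] (faults so far: 3)
  step 5: ref 4 -> HIT, frames=[4,3,5,-] (faults so far: 3)
  step 6: ref 5 -> HIT, frames=[4,3,5,-] (faults so far: 3)
  step 7: ref 5 -> HIT, frames=[4,3,5,-] (faults so far: 3)
  step 8: ref 2 -> FAULT, frames=[4,3,5,2] (faults so far: 4)
  step 9: ref 5 -> HIT, frames=[4,3,5,2] (faults so far: 4)
  step 10: ref 1 -> FAULT, evict 2, frames=[4,3,5,1] (faults so far: 5)
  step 11: ref 5 -> HIT, frames=[4,3,5,1] (faults so far: 5)
  step 12: ref 3 -> HIT, frames=[4,3,5,1] (faults so far: 5)
  step 13: ref 1 -> HIT, frames=[4,3,5,1] (faults so far: 5)
  Optimal total faults: 5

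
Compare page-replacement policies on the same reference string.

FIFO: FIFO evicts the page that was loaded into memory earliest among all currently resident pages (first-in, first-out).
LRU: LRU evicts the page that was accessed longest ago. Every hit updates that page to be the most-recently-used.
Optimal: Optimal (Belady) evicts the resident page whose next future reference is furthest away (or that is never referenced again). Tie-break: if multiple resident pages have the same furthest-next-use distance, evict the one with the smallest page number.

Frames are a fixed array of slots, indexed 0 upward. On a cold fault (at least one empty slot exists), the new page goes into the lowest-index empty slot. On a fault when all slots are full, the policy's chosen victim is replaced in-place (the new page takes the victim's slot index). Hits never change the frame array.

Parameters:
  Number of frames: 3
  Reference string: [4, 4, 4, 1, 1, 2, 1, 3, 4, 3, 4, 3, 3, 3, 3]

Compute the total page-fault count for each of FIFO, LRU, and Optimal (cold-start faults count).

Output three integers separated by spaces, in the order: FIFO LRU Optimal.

--- FIFO ---
  step 0: ref 4 -> FAULT, frames=[4,-,-] (faults so far: 1)
  step 1: ref 4 -> HIT, frames=[4,-,-] (faults so far: 1)
  step 2: ref 4 -> HIT, frames=[4,-,-] (faults so far: 1)
  step 3: ref 1 -> FAULT, frames=[4,1,-] (faults so far: 2)
  step 4: ref 1 -> HIT, frames=[4,1,-] (faults so far: 2)
  step 5: ref 2 -> FAULT, frames=[4,1,2] (faults so far: 3)
  step 6: ref 1 -> HIT, frames=[4,1,2] (faults so far: 3)
  step 7: ref 3 -> FAULT, evict 4, frames=[3,1,2] (faults so far: 4)
  step 8: ref 4 -> FAULT, evict 1, frames=[3,4,2] (faults so far: 5)
  step 9: ref 3 -> HIT, frames=[3,4,2] (faults so far: 5)
  step 10: ref 4 -> HIT, frames=[3,4,2] (faults so far: 5)
  step 11: ref 3 -> HIT, frames=[3,4,2] (faults so far: 5)
  step 12: ref 3 -> HIT, frames=[3,4,2] (faults so far: 5)
  step 13: ref 3 -> HIT, frames=[3,4,2] (faults so far: 5)
  step 14: ref 3 -> HIT, frames=[3,4,2] (faults so far: 5)
  FIFO total faults: 5
--- LRU ---
  step 0: ref 4 -> FAULT, frames=[4,-,-] (faults so far: 1)
  step 1: ref 4 -> HIT, frames=[4,-,-] (faults so far: 1)
  step 2: ref 4 -> HIT, frames=[4,-,-] (faults so far: 1)
  step 3: ref 1 -> FAULT, frames=[4,1,-] (faults so far: 2)
  step 4: ref 1 -> HIT, frames=[4,1,-] (faults so far: 2)
  step 5: ref 2 -> FAULT, frames=[4,1,2] (faults so far: 3)
  step 6: ref 1 -> HIT, frames=[4,1,2] (faults so far: 3)
  step 7: ref 3 -> FAULT, evict 4, frames=[3,1,2] (faults so far: 4)
  step 8: ref 4 -> FAULT, evict 2, frames=[3,1,4] (faults so far: 5)
  step 9: ref 3 -> HIT, frames=[3,1,4] (faults so far: 5)
  step 10: ref 4 -> HIT, frames=[3,1,4] (faults so far: 5)
  step 11: ref 3 -> HIT, frames=[3,1,4] (faults so far: 5)
  step 12: ref 3 -> HIT, frames=[3,1,4] (faults so far: 5)
  step 13: ref 3 -> HIT, frames=[3,1,4] (faults so far: 5)
  step 14: ref 3 -> HIT, frames=[3,1,4] (faults so far: 5)
  LRU total faults: 5
--- Optimal ---
  step 0: ref 4 -> FAULT, frames=[4,-,-] (faults so far: 1)
  step 1: ref 4 -> HIT, frames=[4,-,-] (faults so far: 1)
  step 2: ref 4 -> HIT, frames=[4,-,-] (faults so far: 1)
  step 3: ref 1 -> FAULT, frames=[4,1,-] (faults so far: 2)
  step 4: ref 1 -> HIT, frames=[4,1,-] (faults so far: 2)
  step 5: ref 2 -> FAULT, frames=[4,1,2] (faults so far: 3)
  step 6: ref 1 -> HIT, frames=[4,1,2] (faults so far: 3)
  step 7: ref 3 -> FAULT, evict 1, frames=[4,3,2] (faults so far: 4)
  step 8: ref 4 -> HIT, frames=[4,3,2] (faults so far: 4)
  step 9: ref 3 -> HIT, frames=[4,3,2] (faults so far: 4)
  step 10: ref 4 -> HIT, frames=[4,3,2] (faults so far: 4)
  step 11: ref 3 -> HIT, frames=[4,3,2] (faults so far: 4)
  step 12: ref 3 -> HIT, frames=[4,3,2] (faults so far: 4)
  step 13: ref 3 -> HIT, frames=[4,3,2] (faults so far: 4)
  step 14: ref 3 -> HIT, frames=[4,3,2] (faults so far: 4)
  Optimal total faults: 4

Answer: 5 5 4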